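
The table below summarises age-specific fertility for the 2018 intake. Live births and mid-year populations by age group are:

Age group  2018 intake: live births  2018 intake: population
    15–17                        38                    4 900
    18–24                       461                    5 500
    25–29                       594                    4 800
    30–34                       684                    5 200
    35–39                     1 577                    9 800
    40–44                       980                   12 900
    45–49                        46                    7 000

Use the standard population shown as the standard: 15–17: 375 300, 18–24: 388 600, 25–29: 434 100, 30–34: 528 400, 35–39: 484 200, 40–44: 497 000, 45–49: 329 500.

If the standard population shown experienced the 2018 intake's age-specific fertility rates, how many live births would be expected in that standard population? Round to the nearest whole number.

276546

Age-specific rates per 1 000 for the 2018 intake: 7.755, 83.818, 123.750, 131.538, 160.918, 75.969, 6.571.
Expected live births = Σ (standard pop × age-specific rate ÷ 1 000)
= 375 300×7.755/1 000 + 388 600×83.818/1 000 + 434 100×123.750/1 000 + 528 400×131.538/1 000 + 484 200×160.918/1 000 + 497 000×75.969/1 000 + 329 500×6.571/1 000
= 2910.49 + 32571.75 + 53719.88 + 69504.92 + 77916.67 + 37756.59 + 2165.29 = 276545.58.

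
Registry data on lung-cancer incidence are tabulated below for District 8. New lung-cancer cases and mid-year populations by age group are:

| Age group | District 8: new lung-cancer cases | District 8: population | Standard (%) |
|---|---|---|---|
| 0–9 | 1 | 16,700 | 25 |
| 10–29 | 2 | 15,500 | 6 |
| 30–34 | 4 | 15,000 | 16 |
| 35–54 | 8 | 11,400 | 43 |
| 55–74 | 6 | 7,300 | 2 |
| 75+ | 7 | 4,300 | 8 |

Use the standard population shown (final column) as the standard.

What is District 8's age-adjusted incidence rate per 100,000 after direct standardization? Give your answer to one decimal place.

Age-specific rates per 100,000 for District 8: 5.99, 12.90, 26.67, 70.18, 82.19, 162.79.
Standard weights: 0.25, 0.06, 0.16, 0.43, 0.02, 0.08.
Standardized rate: 0.2500×5.99 + 0.0600×12.90 + 0.1600×26.67 + 0.4300×70.18 + 0.0200×82.19 + 0.0800×162.79 = 51.3804 per 100,000.

51.4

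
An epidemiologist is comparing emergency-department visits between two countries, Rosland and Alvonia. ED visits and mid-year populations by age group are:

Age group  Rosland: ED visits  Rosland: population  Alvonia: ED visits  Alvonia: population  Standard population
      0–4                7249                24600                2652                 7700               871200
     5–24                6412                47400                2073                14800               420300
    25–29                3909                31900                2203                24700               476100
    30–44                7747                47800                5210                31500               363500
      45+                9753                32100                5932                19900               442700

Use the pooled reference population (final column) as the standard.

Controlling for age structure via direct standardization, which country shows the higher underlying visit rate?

Alvonia

Age-specific rates per 1000 for Rosland: 294.675, 135.274, 122.539, 162.071, 303.832.
For Alvonia: 344.416, 140.068, 89.190, 165.397, 298.090.
Standard total = 2573800; weights = 0.3385, 0.1633, 0.1850, 0.1412, 0.1720.
Rosland: 0.3385×294.675 + 0.1633×135.274 + 0.1850×122.539 + 0.1412×162.071 + 0.1720×303.832 = 219.6505 per 1000.
Alvonia: 0.3385×344.416 + 0.1633×140.068 + 0.1850×89.190 + 0.1412×165.397 + 0.1720×298.090 = 230.5832 per 1000.
The crude rates (190.81 vs 183.27) would put Rosland higher, but that reflects its age composition; once standardized to a common age structure, Alvonia has the higher underlying rate.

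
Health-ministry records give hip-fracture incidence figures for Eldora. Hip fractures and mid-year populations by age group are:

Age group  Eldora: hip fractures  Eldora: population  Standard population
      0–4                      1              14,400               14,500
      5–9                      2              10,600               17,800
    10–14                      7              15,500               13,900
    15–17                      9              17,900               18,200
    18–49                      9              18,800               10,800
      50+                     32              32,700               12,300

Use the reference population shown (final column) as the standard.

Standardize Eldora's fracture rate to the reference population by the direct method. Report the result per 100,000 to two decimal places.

42.29

Age-specific rates per 100,000 for Eldora: 6.94, 18.87, 45.16, 50.28, 47.87, 97.86.
Standard total = 87,500; weights = 0.1657, 0.2034, 0.1589, 0.2080, 0.1234, 0.1406.
Standardized rate: 0.1657×6.94 + 0.2034×18.87 + 0.1589×45.16 + 0.2080×50.28 + 0.1234×47.87 + 0.1406×97.86 = 42.2864 per 100,000.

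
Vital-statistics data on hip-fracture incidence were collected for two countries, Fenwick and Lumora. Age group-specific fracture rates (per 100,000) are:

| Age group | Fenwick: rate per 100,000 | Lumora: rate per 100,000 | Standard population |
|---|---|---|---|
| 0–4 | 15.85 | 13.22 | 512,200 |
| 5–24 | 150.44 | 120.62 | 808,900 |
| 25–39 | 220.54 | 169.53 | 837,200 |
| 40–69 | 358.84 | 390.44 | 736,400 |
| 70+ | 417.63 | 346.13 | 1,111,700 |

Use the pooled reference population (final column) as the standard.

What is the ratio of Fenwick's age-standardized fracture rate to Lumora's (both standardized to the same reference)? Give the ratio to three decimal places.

1.135

Standard total = 4,006,400; weights = 0.1278, 0.2019, 0.2090, 0.1838, 0.2775.
Fenwick: 0.1278×15.85 + 0.2019×150.44 + 0.2090×220.54 + 0.1838×358.84 + 0.2775×417.63 = 260.3271 per 100,000.
Lumora: 0.1278×13.22 + 0.2019×120.62 + 0.2090×169.53 + 0.1838×390.44 + 0.2775×346.13 = 229.2792 per 100,000.
Ratio = 260.3271 ÷ 229.2792 = 1.13542.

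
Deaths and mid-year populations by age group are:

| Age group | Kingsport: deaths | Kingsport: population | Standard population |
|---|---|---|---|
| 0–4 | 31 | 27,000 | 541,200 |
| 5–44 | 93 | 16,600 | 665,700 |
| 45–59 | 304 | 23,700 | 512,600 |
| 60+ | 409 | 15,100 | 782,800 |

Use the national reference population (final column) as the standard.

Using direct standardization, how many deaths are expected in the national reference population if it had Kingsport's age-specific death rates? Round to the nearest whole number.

32129

Age-specific rates per 100,000 for Kingsport: 114.81, 560.24, 1282.70, 2708.61.
Expected deaths = Σ (standard pop × age-specific rate ÷ 100,000)
= 541,200×114.81/100,000 + 665,700×560.24/100,000 + 512,600×1282.70/100,000 + 782,800×2708.61/100,000
= 621.38 + 3729.52 + 6575.12 + 21202.99 = 32129.02.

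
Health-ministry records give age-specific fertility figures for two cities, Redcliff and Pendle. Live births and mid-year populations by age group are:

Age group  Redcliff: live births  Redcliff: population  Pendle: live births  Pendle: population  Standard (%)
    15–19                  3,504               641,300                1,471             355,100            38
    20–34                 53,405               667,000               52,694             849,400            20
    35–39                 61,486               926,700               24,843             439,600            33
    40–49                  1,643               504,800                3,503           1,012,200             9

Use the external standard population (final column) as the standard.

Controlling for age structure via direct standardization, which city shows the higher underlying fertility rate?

Redcliff

Age-specific rates per 1,000 for Redcliff: 5.464, 80.067, 66.349, 3.255.
For Pendle: 4.142, 62.037, 56.513, 3.461.
Standard weights: 0.38, 0.20, 0.33, 0.09.
Redcliff: 0.3800×5.464 + 0.2000×80.067 + 0.3300×66.349 + 0.0900×3.255 = 40.2780 per 1,000.
Pendle: 0.3800×4.142 + 0.2000×62.037 + 0.3300×56.513 + 0.0900×3.461 = 32.9422 per 1,000.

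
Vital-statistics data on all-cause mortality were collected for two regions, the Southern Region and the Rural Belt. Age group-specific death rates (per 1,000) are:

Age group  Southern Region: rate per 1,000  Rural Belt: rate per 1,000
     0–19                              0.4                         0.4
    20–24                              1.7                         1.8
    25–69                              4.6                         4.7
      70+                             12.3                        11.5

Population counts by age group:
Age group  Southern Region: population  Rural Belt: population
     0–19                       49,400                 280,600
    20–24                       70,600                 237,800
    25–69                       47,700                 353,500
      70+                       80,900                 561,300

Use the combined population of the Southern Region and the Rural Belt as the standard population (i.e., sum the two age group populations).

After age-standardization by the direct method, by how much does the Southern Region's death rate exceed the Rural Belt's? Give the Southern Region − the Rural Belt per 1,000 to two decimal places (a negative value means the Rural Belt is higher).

0.26

Combined standard total = 1,681,800; weights = 0.1962, 0.1834, 0.2386, 0.3819.
The Southern Region: 0.1962×0.4 + 0.1834×1.7 + 0.2386×4.6 + 0.3819×12.3 = 6.1844 per 1,000.
The Rural Belt: 0.1962×0.4 + 0.1834×1.8 + 0.2386×4.7 + 0.3819×11.5 = 5.9211 per 1,000.
Difference = 6.1844 − 5.9211 = 0.2633.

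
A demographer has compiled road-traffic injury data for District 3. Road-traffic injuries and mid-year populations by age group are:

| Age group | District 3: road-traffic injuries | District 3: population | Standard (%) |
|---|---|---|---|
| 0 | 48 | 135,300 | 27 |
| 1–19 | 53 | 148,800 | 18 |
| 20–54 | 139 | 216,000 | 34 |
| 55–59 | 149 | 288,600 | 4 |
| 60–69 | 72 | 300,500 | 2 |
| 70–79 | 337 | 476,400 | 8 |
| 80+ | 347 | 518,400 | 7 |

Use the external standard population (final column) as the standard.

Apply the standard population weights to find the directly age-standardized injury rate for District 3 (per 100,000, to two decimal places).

50.76

Age-specific rates per 100,000 for District 3: 35.48, 35.62, 64.35, 51.63, 23.96, 70.74, 66.94.
Standard weights: 0.27, 0.18, 0.34, 0.04, 0.02, 0.08, 0.07.
Standardized rate: 0.2700×35.48 + 0.1800×35.62 + 0.3400×64.35 + 0.0400×51.63 + 0.0200×23.96 + 0.0800×70.74 + 0.0700×66.94 = 50.7587 per 100,000.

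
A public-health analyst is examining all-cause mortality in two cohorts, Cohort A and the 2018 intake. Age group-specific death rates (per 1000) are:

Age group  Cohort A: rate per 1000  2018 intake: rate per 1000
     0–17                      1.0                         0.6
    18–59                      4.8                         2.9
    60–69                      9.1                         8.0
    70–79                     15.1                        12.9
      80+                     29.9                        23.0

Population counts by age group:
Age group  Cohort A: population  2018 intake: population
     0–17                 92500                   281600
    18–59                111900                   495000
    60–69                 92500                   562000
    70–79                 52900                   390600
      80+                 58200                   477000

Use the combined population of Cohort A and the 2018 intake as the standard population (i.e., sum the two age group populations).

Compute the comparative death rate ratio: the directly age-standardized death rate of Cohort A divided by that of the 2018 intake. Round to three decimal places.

Combined standard total = 2614200; weights = 0.1431, 0.2322, 0.2504, 0.1697, 0.2047.
Cohort A: 0.1431×1.0 + 0.2322×4.8 + 0.2504×9.1 + 0.1697×15.1 + 0.2047×29.9 = 12.2188 per 1000.
The 2018 intake: 0.1431×0.6 + 0.2322×2.9 + 0.2504×8.0 + 0.1697×12.9 + 0.2047×23.0 = 9.6593 per 1000.
Ratio = 12.2188 ÷ 9.6593 = 1.26499.

1.265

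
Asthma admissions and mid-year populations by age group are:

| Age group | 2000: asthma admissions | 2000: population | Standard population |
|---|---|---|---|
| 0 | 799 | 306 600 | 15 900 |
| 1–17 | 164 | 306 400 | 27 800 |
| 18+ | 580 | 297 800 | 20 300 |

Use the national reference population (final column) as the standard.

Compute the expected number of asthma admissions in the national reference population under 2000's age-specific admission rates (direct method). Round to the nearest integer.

96

Age-specific rates per 10 000 for 2000: 26.06, 5.35, 19.48.
Expected asthma admissions = Σ (standard pop × age-specific rate ÷ 10 000)
= 15 900×26.06/10 000 + 27 800×5.35/10 000 + 20 300×19.48/10 000
= 41.44 + 14.88 + 39.54 = 95.85.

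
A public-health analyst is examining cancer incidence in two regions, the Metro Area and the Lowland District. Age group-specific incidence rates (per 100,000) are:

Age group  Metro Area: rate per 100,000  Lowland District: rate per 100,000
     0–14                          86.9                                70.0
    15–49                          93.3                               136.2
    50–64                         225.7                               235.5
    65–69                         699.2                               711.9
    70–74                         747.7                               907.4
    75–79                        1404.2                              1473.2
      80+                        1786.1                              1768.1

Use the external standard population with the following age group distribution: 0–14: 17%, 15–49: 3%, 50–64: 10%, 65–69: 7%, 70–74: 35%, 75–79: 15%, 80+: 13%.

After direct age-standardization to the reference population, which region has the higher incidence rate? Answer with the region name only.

Lowland District

Standard weights: 0.17, 0.03, 0.10, 0.07, 0.35, 0.15, 0.13.
The Metro Area: 0.1700×86.9 + 0.0300×93.3 + 0.1000×225.7 + 0.0700×699.2 + 0.3500×747.7 + 0.1500×1404.2 + 0.1300×1786.1 = 793.6040 per 100,000.
The Lowland District: 0.1700×70.0 + 0.0300×136.2 + 0.1000×235.5 + 0.0700×711.9 + 0.3500×907.4 + 0.1500×1473.2 + 0.1300×1768.1 = 857.7920 per 100,000.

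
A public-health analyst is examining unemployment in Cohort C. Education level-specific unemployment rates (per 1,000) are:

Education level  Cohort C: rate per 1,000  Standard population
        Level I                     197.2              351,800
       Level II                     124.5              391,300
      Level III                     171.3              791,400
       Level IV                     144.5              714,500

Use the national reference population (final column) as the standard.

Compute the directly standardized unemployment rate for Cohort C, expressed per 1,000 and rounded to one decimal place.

Standard total = 2,249,000; weights = 0.1564, 0.1740, 0.3519, 0.3177.
Standardized rate: 0.1564×197.2 + 0.1740×124.5 + 0.3519×171.3 + 0.3177×144.5 = 158.6945 per 1,000.

158.7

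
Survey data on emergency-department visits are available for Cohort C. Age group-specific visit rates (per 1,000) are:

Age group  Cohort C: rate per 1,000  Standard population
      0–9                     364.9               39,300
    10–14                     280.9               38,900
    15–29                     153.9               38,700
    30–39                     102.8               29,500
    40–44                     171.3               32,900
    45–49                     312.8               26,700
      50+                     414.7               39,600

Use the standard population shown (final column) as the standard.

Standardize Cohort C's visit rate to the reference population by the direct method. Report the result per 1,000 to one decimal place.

263.3

Standard total = 245,600; weights = 0.1600, 0.1584, 0.1576, 0.1201, 0.1340, 0.1087, 0.1612.
Standardized rate: 0.1600×364.9 + 0.1584×280.9 + 0.1576×153.9 + 0.1201×102.8 + 0.1340×171.3 + 0.1087×312.8 + 0.1612×414.7 = 263.2971 per 1,000.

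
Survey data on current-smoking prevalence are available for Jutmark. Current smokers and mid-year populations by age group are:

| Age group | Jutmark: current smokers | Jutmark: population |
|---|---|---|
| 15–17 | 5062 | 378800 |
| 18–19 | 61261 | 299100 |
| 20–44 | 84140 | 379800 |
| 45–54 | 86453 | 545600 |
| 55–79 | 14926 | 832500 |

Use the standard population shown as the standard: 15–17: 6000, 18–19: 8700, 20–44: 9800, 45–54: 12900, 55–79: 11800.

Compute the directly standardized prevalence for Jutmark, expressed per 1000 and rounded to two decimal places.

Age-specific rates per 1000 for Jutmark: 13.363, 204.818, 221.538, 158.455, 17.929.
Standard total = 49200; weights = 0.1220, 0.1768, 0.1992, 0.2622, 0.2398.
Standardized rate: 0.1220×13.363 + 0.1768×204.818 + 0.1992×221.538 + 0.2622×158.455 + 0.2398×17.929 = 127.8210 per 1000.

127.82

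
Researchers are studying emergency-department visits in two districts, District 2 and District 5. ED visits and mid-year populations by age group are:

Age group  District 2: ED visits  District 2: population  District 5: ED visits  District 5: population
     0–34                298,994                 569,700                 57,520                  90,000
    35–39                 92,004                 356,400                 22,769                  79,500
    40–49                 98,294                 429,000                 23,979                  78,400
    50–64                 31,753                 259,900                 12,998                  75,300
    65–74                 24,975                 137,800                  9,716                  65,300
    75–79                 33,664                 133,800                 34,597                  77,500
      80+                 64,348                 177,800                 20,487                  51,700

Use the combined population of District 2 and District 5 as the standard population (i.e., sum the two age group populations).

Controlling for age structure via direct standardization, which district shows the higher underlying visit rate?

Age-specific rates per 1,000 for District 2: 524.827, 258.148, 229.124, 122.174, 181.241, 251.599, 361.912.
For District 5: 639.111, 286.403, 305.855, 172.616, 148.790, 446.413, 396.267.
Combined standard total = 2,582,100; weights = 0.2555, 0.1688, 0.1965, 0.1298, 0.0787, 0.0818, 0.0889.
District 2: 0.2555×524.827 + 0.1688×258.148 + 0.1965×229.124 + 0.1298×122.174 + 0.0787×181.241 + 0.0818×251.599 + 0.0889×361.912 = 305.5641 per 1,000.
District 5: 0.2555×639.111 + 0.1688×286.403 + 0.1965×305.855 + 0.1298×172.616 + 0.0787×148.790 + 0.0818×446.413 + 0.0889×396.267 = 377.6018 per 1,000.

District 5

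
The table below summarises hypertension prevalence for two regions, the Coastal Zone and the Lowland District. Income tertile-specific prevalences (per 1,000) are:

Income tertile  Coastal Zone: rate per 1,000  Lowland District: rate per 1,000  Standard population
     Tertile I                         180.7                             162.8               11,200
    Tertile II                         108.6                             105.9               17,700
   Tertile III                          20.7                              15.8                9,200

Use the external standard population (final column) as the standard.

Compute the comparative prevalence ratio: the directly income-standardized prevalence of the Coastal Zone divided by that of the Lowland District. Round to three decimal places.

Standard total = 38,100; weights = 0.2940, 0.4646, 0.2415.
The Coastal Zone: 0.2940×180.7 + 0.4646×108.6 + 0.2415×20.7 = 108.5696 per 1,000.
The Lowland District: 0.2940×162.8 + 0.4646×105.9 + 0.2415×15.8 = 100.8701 per 1,000.
Ratio = 108.5696 ÷ 100.8701 = 1.07633.

1.076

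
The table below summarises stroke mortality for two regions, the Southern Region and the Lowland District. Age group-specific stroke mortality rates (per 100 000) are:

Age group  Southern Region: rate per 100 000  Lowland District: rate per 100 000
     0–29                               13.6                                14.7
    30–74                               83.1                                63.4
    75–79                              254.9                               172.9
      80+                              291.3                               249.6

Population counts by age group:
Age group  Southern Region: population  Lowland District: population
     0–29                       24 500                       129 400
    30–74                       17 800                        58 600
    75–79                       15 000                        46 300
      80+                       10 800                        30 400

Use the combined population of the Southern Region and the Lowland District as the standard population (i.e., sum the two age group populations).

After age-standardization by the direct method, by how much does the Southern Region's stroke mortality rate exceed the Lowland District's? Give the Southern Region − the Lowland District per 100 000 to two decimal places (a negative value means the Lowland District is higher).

Combined standard total = 332 800; weights = 0.4624, 0.2296, 0.1842, 0.1238.
The Southern Region: 0.4624×13.6 + 0.2296×83.1 + 0.1842×254.9 + 0.1238×291.3 = 108.3798 per 100 000.
The Lowland District: 0.4624×14.7 + 0.2296×63.4 + 0.1842×172.9 + 0.1238×249.6 = 84.0997 per 100 000.
Difference = 108.3798 − 84.0997 = 24.2801.

24.28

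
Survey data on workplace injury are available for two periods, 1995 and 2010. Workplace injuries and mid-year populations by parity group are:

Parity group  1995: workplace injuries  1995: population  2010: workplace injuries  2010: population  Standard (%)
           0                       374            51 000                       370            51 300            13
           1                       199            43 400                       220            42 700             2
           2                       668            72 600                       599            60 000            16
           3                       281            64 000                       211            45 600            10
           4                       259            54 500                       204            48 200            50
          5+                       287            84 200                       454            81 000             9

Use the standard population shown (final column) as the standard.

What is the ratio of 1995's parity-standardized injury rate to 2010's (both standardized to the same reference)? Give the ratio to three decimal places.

0.986

Parity-specific rates per 10 000 for 1995: 73.33, 45.85, 92.01, 43.91, 47.52, 34.09.
For 2010: 72.12, 51.52, 99.83, 46.27, 42.32, 56.05.
Standard weights: 0.13, 0.02, 0.16, 0.10, 0.50, 0.09.
1995: 0.1300×73.33 + 0.0200×45.85 + 0.1600×92.01 + 0.1000×43.91 + 0.5000×47.52 + 0.0900×34.09 = 56.3919 per 10 000.
2010: 0.1300×72.12 + 0.0200×51.52 + 0.1600×99.83 + 0.1000×46.27 + 0.5000×42.32 + 0.0900×56.05 = 57.2135 per 10 000.
Ratio = 56.3919 ÷ 57.2135 = 0.98564.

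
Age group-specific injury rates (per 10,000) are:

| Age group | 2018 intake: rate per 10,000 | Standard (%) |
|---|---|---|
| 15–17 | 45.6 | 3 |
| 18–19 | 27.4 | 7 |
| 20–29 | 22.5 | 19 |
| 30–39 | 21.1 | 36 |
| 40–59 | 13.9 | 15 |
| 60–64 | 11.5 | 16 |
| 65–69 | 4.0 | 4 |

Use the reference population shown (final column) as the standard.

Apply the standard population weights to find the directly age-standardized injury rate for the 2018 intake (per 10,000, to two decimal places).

19.24

Standard weights: 0.03, 0.07, 0.19, 0.36, 0.15, 0.16, 0.04.
Standardized rate: 0.0300×45.6 + 0.0700×27.4 + 0.1900×22.5 + 0.3600×21.1 + 0.1500×13.9 + 0.1600×11.5 + 0.0400×4.0 = 19.2420 per 10,000.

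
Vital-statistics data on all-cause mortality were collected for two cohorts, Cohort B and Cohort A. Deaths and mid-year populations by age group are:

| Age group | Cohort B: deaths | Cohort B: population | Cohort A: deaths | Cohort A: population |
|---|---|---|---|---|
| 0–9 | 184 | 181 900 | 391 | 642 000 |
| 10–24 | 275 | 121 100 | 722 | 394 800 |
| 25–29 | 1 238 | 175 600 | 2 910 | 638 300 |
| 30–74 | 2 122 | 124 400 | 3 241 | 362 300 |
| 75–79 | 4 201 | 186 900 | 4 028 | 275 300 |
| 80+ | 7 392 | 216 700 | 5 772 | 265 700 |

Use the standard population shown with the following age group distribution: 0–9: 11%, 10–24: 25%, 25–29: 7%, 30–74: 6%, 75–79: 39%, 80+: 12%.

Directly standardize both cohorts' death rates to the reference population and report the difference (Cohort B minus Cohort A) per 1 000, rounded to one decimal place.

5.4

Age-specific rates per 1 000 for Cohort B: 1.012, 2.271, 7.050, 17.058, 22.477, 34.112.
For Cohort A: 0.609, 1.829, 4.559, 8.946, 14.631, 21.724.
Standard weights: 0.11, 0.25, 0.07, 0.06, 0.39, 0.12.
Cohort B: 0.1100×1.012 + 0.2500×2.271 + 0.0700×7.050 + 0.0600×17.058 + 0.3900×22.477 + 0.1200×34.112 = 15.0555 per 1 000.
Cohort A: 0.1100×0.609 + 0.2500×1.829 + 0.0700×4.559 + 0.0600×8.946 + 0.3900×14.631 + 0.1200×21.724 = 9.6931 per 1 000.
Difference = 15.0555 − 9.6931 = 5.3624.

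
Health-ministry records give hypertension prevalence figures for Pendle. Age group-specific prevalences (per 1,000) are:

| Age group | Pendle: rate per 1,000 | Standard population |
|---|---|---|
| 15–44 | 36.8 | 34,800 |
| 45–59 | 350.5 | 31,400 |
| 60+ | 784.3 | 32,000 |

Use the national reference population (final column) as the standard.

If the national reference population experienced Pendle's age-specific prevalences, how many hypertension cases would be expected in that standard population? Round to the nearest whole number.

37384

Expected hypertension cases = Σ (standard pop × age-specific rate ÷ 1,000)
= 34,800×36.8/1,000 + 31,400×350.5/1,000 + 32,000×784.3/1,000
= 1280.64 + 11005.70 + 25097.60 = 37383.94.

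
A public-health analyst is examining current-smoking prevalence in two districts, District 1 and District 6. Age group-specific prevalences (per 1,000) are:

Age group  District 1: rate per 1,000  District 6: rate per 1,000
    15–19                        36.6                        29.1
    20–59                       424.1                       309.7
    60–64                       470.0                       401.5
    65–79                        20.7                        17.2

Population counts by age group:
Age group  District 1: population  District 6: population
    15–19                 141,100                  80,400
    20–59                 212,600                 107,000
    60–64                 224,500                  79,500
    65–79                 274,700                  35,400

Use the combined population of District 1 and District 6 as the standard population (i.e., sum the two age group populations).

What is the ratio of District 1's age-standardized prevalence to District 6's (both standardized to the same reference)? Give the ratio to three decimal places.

1.258

Combined standard total = 1,155,200; weights = 0.1917, 0.2767, 0.2632, 0.2684.
District 1: 0.1917×36.6 + 0.2767×424.1 + 0.2632×470.0 + 0.2684×20.7 = 253.5910 per 1,000.
District 6: 0.1917×29.1 + 0.2767×309.7 + 0.2632×401.5 + 0.2684×17.2 = 201.5370 per 1,000.
Ratio = 253.5910 ÷ 201.5370 = 1.25829.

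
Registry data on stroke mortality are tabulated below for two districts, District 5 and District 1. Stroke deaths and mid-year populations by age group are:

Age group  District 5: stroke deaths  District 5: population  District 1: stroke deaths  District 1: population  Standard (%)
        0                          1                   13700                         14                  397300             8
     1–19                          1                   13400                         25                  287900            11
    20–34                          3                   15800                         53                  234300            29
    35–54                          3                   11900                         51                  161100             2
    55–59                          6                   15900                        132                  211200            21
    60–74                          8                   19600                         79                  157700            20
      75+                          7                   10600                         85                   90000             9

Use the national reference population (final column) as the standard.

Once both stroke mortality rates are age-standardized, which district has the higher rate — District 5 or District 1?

District 1

Age-specific rates per 100000 for District 5: 7.30, 7.46, 18.99, 25.21, 37.74, 40.82, 66.04.
For District 1: 3.52, 8.68, 22.62, 31.66, 62.50, 50.10, 94.44.
Standard weights: 0.08, 0.11, 0.29, 0.02, 0.21, 0.20, 0.09.
District 5: 0.0800×7.30 + 0.1100×7.46 + 0.2900×18.99 + 0.0200×25.21 + 0.2100×37.74 + 0.2000×40.82 + 0.0900×66.04 = 29.4466 per 100000.
District 1: 0.0800×3.52 + 0.1100×8.68 + 0.2900×22.62 + 0.0200×31.66 + 0.2100×62.50 + 0.2000×50.10 + 0.0900×94.44 = 40.0742 per 100000.
The crude rates (28.74 vs 28.52) would put District 5 higher, but that reflects its age composition; once standardized to a common age structure, District 1 has the higher underlying rate.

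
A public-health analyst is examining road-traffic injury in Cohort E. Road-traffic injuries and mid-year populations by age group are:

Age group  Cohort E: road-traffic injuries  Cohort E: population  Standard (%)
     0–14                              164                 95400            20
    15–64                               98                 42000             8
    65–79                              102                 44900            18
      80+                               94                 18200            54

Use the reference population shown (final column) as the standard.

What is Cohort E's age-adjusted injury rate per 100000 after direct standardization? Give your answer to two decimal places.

372.84

Age-specific rates per 100000 for Cohort E: 171.91, 233.33, 227.17, 516.48.
Standard weights: 0.20, 0.08, 0.18, 0.54.
Standardized rate: 0.2000×171.91 + 0.0800×233.33 + 0.1800×227.17 + 0.5400×516.48 = 372.8402 per 100000.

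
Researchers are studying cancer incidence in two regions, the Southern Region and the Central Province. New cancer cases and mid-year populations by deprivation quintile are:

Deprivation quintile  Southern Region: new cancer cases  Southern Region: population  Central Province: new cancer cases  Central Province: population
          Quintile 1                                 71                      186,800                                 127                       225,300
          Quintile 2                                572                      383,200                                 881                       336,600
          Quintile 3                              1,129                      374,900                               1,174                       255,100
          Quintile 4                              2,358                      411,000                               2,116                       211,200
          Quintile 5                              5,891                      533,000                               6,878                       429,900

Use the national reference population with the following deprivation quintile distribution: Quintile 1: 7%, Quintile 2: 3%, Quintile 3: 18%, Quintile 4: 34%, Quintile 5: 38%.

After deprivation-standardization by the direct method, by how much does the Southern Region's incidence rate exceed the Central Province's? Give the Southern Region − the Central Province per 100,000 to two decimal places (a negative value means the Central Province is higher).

-366.84

Deprivation-specific rates per 100,000 for the Southern Region: 38.01, 149.27, 301.15, 573.72, 1105.25.
For the Central Province: 56.37, 261.73, 460.21, 1001.89, 1599.91.
Standard weights: 0.07, 0.03, 0.18, 0.34, 0.38.
The Southern Region: 0.0700×38.01 + 0.0300×149.27 + 0.1800×301.15 + 0.3400×573.72 + 0.3800×1105.25 = 676.4071 per 100,000.
The Central Province: 0.0700×56.37 + 0.0300×261.73 + 0.1800×460.21 + 0.3400×1001.89 + 0.3800×1599.91 = 1043.2446 per 100,000.
Difference = 676.4071 − 1043.2446 = -366.8375.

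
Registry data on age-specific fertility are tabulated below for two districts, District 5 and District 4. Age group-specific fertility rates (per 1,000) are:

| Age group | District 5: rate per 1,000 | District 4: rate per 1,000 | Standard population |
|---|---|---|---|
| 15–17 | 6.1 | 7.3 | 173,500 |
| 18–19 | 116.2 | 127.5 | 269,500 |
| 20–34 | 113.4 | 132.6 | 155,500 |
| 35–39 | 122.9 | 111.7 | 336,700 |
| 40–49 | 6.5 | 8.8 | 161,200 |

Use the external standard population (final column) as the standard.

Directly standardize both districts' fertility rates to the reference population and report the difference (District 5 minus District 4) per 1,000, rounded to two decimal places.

Standard total = 1,096,400; weights = 0.1582, 0.2458, 0.1418, 0.3071, 0.1470.
District 5: 0.1582×6.1 + 0.2458×116.2 + 0.1418×113.4 + 0.3071×122.9 + 0.1470×6.5 = 84.3088 per 1,000.
District 4: 0.1582×7.3 + 0.2458×127.5 + 0.1418×132.6 + 0.3071×111.7 + 0.1470×8.8 = 86.8981 per 1,000.
Difference = 84.3088 − 86.8981 = -2.5893.

-2.59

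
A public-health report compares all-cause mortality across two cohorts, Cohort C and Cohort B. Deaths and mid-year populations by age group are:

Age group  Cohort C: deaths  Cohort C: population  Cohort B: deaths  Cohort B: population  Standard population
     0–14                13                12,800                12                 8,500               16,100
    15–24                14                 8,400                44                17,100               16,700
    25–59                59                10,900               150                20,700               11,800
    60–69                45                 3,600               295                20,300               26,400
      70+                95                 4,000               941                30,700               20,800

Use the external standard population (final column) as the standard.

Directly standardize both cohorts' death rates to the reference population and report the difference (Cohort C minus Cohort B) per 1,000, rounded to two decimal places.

Age-specific rates per 1,000 for Cohort C: 1.016, 1.667, 5.413, 12.500, 23.750.
For Cohort B: 1.412, 2.573, 7.246, 14.532, 30.651.
Standard total = 91,800; weights = 0.1754, 0.1819, 0.1285, 0.2876, 0.2266.
Cohort C: 0.1754×1.016 + 0.1819×1.667 + 0.1285×5.413 + 0.2876×12.500 + 0.2266×23.750 = 10.1531 per 1,000.
Cohort B: 0.1754×1.412 + 0.1819×2.573 + 0.1285×7.246 + 0.2876×14.532 + 0.2266×30.651 = 12.7713 per 1,000.
Difference = 10.1531 − 12.7713 = -2.6182.

-2.62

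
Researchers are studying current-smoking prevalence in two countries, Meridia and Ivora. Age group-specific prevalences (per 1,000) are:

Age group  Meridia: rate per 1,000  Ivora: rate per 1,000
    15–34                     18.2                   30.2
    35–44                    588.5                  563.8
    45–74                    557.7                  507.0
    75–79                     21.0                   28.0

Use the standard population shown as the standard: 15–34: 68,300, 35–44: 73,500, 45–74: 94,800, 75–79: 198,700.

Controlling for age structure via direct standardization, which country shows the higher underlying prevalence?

Meridia

Standard total = 435,300; weights = 0.1569, 0.1688, 0.2178, 0.4565.
Meridia: 0.1569×18.2 + 0.1688×588.5 + 0.2178×557.7 + 0.4565×21.0 = 233.2655 per 1,000.
Ivora: 0.1569×30.2 + 0.1688×563.8 + 0.2178×507.0 + 0.4565×28.0 = 223.1315 per 1,000.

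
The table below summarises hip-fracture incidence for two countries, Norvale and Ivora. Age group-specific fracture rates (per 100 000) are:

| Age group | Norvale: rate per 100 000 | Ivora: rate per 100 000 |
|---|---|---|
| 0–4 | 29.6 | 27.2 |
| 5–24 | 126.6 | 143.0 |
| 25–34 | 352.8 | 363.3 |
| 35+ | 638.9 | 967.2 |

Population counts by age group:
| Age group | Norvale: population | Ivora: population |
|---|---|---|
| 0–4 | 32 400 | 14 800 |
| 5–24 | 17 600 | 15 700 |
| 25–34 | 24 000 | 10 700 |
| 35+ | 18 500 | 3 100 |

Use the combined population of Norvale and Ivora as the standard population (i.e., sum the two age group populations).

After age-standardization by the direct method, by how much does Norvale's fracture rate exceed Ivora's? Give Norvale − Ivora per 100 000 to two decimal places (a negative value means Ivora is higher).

Combined standard total = 136 800; weights = 0.3450, 0.2434, 0.2537, 0.1579.
Norvale: 0.3450×29.6 + 0.2434×126.6 + 0.2537×352.8 + 0.1579×638.9 = 231.3984 per 100 000.
Ivora: 0.3450×27.2 + 0.2434×143.0 + 0.2537×363.3 + 0.1579×967.2 = 289.0626 per 100 000.
Difference = 231.3984 − 289.0626 = -57.6643.

-57.66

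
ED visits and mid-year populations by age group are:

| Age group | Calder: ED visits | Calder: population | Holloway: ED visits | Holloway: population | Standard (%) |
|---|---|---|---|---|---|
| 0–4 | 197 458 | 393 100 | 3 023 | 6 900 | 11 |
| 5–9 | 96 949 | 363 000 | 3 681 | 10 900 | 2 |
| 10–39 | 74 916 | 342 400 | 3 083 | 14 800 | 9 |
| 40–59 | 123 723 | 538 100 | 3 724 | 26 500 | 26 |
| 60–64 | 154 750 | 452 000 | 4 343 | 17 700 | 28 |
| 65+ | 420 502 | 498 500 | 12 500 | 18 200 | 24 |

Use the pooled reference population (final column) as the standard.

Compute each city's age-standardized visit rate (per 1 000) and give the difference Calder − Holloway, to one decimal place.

94.6

Age-specific rates per 1 000 for Calder: 502.310, 267.077, 218.797, 229.926, 342.367, 843.535.
For Holloway: 438.116, 337.706, 208.311, 140.528, 245.367, 686.813.
Standard weights: 0.11, 0.02, 0.09, 0.26, 0.28, 0.24.
Calder: 0.1100×502.310 + 0.0200×267.077 + 0.0900×218.797 + 0.2600×229.926 + 0.2800×342.367 + 0.2400×843.535 = 438.3791 per 1 000.
Holloway: 0.1100×438.116 + 0.0200×337.706 + 0.0900×208.311 + 0.2600×140.528 + 0.2800×245.367 + 0.2400×686.813 = 343.7702 per 1 000.
Difference = 438.3791 − 343.7702 = 94.6089.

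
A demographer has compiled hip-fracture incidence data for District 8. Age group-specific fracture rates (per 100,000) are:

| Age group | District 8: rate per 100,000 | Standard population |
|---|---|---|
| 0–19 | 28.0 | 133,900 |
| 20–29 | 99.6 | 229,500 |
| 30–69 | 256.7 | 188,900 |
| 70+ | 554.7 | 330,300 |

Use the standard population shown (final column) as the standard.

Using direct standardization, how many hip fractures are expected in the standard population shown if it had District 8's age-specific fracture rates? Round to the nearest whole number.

2583

Expected hip fractures = Σ (standard pop × age-specific rate ÷ 100,000)
= 133,900×28.0/100,000 + 229,500×99.6/100,000 + 188,900×256.7/100,000 + 330,300×554.7/100,000
= 37.49 + 228.58 + 484.91 + 1832.17 = 2583.15.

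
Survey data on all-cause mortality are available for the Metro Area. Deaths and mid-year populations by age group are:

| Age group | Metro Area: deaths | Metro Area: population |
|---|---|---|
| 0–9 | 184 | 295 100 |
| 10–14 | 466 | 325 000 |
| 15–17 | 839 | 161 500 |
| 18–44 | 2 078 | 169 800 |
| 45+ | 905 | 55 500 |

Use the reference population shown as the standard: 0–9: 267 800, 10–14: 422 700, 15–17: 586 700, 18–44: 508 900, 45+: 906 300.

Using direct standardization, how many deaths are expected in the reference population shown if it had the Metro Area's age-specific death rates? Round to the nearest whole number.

24827

Age-specific rates per 100 000 for the Metro Area: 62.35, 143.38, 519.50, 1223.79, 1630.63.
Expected deaths = Σ (standard pop × age-specific rate ÷ 100 000)
= 267 800×62.35/100 000 + 422 700×143.38/100 000 + 586 700×519.50/100 000 + 508 900×1223.79/100 000 + 906 300×1630.63/100 000
= 166.98 + 606.09 + 3047.93 + 6227.88 + 14778.41 = 24827.28.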